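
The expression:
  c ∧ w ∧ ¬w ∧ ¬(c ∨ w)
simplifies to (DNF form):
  False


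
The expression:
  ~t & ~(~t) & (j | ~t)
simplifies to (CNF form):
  False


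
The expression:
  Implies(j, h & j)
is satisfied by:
  {h: True, j: False}
  {j: False, h: False}
  {j: True, h: True}


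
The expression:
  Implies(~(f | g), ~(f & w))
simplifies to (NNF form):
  True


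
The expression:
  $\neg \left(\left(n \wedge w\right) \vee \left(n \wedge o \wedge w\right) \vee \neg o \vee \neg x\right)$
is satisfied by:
  {x: True, o: True, w: False, n: False}
  {n: True, x: True, o: True, w: False}
  {w: True, x: True, o: True, n: False}


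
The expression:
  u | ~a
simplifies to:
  u | ~a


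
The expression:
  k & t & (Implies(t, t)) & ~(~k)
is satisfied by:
  {t: True, k: True}


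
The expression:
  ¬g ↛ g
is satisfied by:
  {g: False}


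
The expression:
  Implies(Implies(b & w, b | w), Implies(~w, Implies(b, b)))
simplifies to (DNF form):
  True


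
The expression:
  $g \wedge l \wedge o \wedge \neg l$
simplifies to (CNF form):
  $\text{False}$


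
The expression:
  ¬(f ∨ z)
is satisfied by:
  {z: False, f: False}


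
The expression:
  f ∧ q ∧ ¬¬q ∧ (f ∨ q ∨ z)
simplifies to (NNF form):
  f ∧ q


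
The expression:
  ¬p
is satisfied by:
  {p: False}


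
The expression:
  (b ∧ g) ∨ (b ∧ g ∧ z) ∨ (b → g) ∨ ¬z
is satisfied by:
  {g: True, z: False, b: False}
  {g: False, z: False, b: False}
  {b: True, g: True, z: False}
  {b: True, g: False, z: False}
  {z: True, g: True, b: False}
  {z: True, g: False, b: False}
  {z: True, b: True, g: True}


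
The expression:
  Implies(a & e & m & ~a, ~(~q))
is always true.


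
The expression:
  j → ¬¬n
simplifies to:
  n ∨ ¬j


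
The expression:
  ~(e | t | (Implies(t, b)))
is never true.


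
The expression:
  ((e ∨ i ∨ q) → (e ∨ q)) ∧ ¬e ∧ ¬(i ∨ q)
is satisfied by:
  {q: False, i: False, e: False}


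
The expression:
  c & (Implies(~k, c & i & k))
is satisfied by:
  {c: True, k: True}


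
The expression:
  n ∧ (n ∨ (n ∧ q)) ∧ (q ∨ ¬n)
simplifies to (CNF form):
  n ∧ q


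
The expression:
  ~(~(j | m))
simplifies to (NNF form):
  j | m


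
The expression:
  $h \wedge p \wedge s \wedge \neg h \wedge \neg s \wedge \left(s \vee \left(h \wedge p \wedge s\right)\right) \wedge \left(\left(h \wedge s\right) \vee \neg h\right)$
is never true.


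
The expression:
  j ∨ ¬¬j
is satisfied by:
  {j: True}


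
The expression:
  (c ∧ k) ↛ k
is never true.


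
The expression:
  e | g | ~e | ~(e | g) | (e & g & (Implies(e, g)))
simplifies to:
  True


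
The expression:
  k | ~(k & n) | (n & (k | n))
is always true.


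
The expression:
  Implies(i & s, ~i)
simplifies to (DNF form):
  ~i | ~s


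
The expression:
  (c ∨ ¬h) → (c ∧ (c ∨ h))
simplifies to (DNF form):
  c ∨ h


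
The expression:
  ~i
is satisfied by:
  {i: False}


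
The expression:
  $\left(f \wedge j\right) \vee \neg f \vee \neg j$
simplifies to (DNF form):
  $\text{True}$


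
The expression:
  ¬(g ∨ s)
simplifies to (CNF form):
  ¬g ∧ ¬s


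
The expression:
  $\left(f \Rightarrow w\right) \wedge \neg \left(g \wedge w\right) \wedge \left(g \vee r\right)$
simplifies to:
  $\left(g \vee r\right) \wedge \left(w \vee \neg f\right) \wedge \left(\neg g \vee \neg w\right)$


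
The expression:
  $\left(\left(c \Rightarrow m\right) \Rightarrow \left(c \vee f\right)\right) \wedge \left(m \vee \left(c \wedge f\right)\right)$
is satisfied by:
  {m: True, f: True, c: True}
  {m: True, f: True, c: False}
  {m: True, c: True, f: False}
  {f: True, c: True, m: False}


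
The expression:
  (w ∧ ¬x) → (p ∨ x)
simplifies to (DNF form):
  p ∨ x ∨ ¬w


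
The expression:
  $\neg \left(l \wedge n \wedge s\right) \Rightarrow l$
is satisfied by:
  {l: True}


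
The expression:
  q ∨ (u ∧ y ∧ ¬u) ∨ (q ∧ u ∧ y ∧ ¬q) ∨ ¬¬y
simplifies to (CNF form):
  q ∨ y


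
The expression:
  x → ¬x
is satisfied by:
  {x: False}


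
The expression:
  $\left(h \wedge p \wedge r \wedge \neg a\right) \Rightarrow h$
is always true.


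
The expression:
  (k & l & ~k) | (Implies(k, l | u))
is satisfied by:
  {u: True, l: True, k: False}
  {u: True, k: False, l: False}
  {l: True, k: False, u: False}
  {l: False, k: False, u: False}
  {u: True, l: True, k: True}
  {u: True, k: True, l: False}
  {l: True, k: True, u: False}


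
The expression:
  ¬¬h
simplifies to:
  h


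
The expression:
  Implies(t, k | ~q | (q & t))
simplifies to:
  True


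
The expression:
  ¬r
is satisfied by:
  {r: False}


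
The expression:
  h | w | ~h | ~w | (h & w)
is always true.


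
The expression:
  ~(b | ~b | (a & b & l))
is never true.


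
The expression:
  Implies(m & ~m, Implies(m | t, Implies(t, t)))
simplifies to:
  True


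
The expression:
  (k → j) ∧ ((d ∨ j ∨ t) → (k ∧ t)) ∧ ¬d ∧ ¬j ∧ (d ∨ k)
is never true.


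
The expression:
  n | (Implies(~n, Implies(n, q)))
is always true.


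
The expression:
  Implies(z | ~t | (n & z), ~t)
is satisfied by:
  {t: False, z: False}
  {z: True, t: False}
  {t: True, z: False}


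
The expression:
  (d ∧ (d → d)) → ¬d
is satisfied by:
  {d: False}


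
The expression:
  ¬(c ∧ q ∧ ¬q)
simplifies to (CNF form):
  True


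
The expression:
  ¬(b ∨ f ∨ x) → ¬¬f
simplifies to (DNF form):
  b ∨ f ∨ x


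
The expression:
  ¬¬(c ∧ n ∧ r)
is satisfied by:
  {r: True, c: True, n: True}


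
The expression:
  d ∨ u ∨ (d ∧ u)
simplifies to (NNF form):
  d ∨ u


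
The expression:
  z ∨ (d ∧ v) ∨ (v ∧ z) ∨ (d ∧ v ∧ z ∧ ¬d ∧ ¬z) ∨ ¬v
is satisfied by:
  {d: True, z: True, v: False}
  {d: True, v: False, z: False}
  {z: True, v: False, d: False}
  {z: False, v: False, d: False}
  {d: True, z: True, v: True}
  {d: True, v: True, z: False}
  {z: True, v: True, d: False}


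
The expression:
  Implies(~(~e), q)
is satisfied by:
  {q: True, e: False}
  {e: False, q: False}
  {e: True, q: True}


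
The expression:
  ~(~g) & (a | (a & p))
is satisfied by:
  {a: True, g: True}


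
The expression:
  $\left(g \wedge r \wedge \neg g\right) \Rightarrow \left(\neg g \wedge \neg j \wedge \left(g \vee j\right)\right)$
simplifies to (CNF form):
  $\text{True}$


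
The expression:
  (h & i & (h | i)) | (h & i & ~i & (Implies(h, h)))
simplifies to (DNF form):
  h & i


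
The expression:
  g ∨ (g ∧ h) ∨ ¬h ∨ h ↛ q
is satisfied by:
  {g: True, h: False, q: False}
  {h: False, q: False, g: False}
  {g: True, q: True, h: False}
  {q: True, h: False, g: False}
  {g: True, h: True, q: False}
  {h: True, g: False, q: False}
  {g: True, q: True, h: True}


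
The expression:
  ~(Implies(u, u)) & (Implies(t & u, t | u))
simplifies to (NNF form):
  False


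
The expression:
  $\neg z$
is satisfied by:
  {z: False}


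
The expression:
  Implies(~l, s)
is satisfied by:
  {l: True, s: True}
  {l: True, s: False}
  {s: True, l: False}


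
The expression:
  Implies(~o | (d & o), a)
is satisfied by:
  {a: True, o: True, d: False}
  {a: True, o: False, d: False}
  {a: True, d: True, o: True}
  {a: True, d: True, o: False}
  {o: True, d: False, a: False}


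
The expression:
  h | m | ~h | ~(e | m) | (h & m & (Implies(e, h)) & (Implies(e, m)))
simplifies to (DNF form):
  True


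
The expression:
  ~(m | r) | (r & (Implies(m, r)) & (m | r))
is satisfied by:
  {r: True, m: False}
  {m: False, r: False}
  {m: True, r: True}


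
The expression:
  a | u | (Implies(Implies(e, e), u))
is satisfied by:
  {a: True, u: True}
  {a: True, u: False}
  {u: True, a: False}


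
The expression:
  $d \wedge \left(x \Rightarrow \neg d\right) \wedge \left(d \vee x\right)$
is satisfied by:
  {d: True, x: False}


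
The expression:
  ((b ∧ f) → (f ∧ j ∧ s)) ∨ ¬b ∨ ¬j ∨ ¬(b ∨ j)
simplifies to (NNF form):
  s ∨ ¬b ∨ ¬f ∨ ¬j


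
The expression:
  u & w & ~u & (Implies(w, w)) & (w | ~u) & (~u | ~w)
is never true.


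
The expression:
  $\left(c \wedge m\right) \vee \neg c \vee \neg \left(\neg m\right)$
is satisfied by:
  {m: True, c: False}
  {c: False, m: False}
  {c: True, m: True}


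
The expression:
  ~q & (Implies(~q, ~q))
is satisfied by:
  {q: False}


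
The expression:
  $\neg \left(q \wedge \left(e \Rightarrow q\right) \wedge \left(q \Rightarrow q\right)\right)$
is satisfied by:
  {q: False}


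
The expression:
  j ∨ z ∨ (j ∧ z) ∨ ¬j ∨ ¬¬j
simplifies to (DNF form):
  True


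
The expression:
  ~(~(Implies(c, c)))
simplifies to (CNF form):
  True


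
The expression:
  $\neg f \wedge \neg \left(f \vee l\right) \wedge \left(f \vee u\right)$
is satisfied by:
  {u: True, l: False, f: False}


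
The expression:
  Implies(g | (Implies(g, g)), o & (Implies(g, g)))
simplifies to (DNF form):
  o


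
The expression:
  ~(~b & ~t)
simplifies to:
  b | t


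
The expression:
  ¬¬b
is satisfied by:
  {b: True}


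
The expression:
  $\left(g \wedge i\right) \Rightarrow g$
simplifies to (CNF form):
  $\text{True}$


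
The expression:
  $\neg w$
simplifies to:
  $\neg w$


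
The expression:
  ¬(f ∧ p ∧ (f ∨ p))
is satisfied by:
  {p: False, f: False}
  {f: True, p: False}
  {p: True, f: False}


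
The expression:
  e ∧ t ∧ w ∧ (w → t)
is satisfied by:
  {t: True, e: True, w: True}


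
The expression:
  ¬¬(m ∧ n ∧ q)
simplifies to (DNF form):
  m ∧ n ∧ q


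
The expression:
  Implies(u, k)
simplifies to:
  k | ~u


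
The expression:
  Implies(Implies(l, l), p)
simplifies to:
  p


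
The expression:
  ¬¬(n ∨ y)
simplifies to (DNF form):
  n ∨ y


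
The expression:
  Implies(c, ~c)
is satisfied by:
  {c: False}


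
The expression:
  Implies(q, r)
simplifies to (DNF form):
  r | ~q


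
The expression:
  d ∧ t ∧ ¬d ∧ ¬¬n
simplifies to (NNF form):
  False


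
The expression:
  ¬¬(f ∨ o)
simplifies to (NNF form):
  f ∨ o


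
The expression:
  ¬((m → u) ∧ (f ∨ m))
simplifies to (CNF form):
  (m ∨ ¬f) ∧ (m ∨ ¬m) ∧ (¬f ∨ ¬u) ∧ (¬m ∨ ¬u)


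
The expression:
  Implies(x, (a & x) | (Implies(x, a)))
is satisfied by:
  {a: True, x: False}
  {x: False, a: False}
  {x: True, a: True}


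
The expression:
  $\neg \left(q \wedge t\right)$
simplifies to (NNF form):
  $\neg q \vee \neg t$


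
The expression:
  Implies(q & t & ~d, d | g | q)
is always true.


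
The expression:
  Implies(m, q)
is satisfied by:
  {q: True, m: False}
  {m: False, q: False}
  {m: True, q: True}


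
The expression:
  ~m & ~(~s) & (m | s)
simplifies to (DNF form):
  s & ~m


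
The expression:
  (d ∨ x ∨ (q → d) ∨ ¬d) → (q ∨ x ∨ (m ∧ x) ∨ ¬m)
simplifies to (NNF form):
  q ∨ x ∨ ¬m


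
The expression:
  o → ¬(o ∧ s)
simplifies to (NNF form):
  ¬o ∨ ¬s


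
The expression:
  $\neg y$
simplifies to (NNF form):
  $\neg y$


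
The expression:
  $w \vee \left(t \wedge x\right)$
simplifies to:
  $w \vee \left(t \wedge x\right)$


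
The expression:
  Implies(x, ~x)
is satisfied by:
  {x: False}


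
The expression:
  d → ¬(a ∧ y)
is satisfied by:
  {y: False, d: False, a: False}
  {a: True, y: False, d: False}
  {d: True, y: False, a: False}
  {a: True, d: True, y: False}
  {y: True, a: False, d: False}
  {a: True, y: True, d: False}
  {d: True, y: True, a: False}


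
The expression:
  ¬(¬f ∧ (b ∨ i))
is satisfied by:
  {f: True, b: False, i: False}
  {i: True, f: True, b: False}
  {f: True, b: True, i: False}
  {i: True, f: True, b: True}
  {i: False, b: False, f: False}


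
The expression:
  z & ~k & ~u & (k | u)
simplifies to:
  False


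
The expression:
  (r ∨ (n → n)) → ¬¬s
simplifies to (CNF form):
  s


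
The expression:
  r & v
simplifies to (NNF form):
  r & v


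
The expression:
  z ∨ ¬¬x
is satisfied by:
  {x: True, z: True}
  {x: True, z: False}
  {z: True, x: False}


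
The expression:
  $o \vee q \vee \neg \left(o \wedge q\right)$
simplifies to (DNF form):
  $\text{True}$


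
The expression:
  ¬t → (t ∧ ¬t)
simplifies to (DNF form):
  t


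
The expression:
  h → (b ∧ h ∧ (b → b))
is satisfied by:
  {b: True, h: False}
  {h: False, b: False}
  {h: True, b: True}


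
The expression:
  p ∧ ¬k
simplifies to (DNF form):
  p ∧ ¬k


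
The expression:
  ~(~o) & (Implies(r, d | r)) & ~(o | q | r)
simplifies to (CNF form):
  False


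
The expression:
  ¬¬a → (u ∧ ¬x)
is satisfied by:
  {u: True, x: False, a: False}
  {x: False, a: False, u: False}
  {u: True, x: True, a: False}
  {x: True, u: False, a: False}
  {a: True, u: True, x: False}


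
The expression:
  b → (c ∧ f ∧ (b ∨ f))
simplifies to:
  (c ∧ f) ∨ ¬b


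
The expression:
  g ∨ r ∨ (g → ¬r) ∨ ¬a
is always true.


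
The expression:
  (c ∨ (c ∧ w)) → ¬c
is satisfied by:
  {c: False}


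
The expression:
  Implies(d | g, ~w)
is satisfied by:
  {d: False, w: False, g: False}
  {g: True, d: False, w: False}
  {d: True, g: False, w: False}
  {g: True, d: True, w: False}
  {w: True, g: False, d: False}


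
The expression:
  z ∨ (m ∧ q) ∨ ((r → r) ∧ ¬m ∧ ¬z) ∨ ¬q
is always true.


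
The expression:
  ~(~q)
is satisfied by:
  {q: True}


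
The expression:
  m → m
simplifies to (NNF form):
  True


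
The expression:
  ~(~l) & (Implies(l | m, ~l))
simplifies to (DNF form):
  False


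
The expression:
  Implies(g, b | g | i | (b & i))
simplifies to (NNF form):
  True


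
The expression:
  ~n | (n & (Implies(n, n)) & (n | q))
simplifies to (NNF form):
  True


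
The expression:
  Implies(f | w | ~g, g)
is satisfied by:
  {g: True}


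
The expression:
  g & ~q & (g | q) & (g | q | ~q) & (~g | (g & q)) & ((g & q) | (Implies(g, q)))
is never true.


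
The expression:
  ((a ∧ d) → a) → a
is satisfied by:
  {a: True}


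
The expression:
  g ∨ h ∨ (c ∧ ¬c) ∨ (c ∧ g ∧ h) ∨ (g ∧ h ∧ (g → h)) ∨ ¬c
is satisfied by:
  {h: True, g: True, c: False}
  {h: True, c: False, g: False}
  {g: True, c: False, h: False}
  {g: False, c: False, h: False}
  {h: True, g: True, c: True}
  {h: True, c: True, g: False}
  {g: True, c: True, h: False}


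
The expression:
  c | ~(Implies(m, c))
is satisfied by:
  {c: True, m: True}
  {c: True, m: False}
  {m: True, c: False}


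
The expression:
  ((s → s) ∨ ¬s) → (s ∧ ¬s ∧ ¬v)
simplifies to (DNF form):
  False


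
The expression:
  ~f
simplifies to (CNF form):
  ~f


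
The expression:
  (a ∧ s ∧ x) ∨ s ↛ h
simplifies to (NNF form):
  s ∧ (a ∨ ¬h) ∧ (x ∨ ¬h)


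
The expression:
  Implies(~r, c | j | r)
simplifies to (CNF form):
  c | j | r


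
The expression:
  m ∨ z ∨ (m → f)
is always true.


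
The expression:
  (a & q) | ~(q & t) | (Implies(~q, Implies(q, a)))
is always true.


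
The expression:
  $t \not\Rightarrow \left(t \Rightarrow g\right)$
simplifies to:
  $t \wedge \neg g$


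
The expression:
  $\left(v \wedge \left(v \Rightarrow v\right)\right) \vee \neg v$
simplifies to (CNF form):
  $\text{True}$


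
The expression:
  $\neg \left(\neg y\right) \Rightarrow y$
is always true.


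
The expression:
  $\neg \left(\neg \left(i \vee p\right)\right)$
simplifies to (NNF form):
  $i \vee p$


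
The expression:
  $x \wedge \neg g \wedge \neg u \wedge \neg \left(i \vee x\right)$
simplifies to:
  $\text{False}$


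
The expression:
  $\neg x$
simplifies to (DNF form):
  $\neg x$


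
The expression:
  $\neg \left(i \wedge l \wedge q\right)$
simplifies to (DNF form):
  $\neg i \vee \neg l \vee \neg q$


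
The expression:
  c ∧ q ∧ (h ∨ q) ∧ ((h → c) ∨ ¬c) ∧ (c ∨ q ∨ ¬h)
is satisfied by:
  {c: True, q: True}


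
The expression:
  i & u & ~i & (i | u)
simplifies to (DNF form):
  False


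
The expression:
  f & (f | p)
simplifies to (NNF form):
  f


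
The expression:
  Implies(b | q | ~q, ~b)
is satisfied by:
  {b: False}


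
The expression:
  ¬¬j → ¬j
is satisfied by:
  {j: False}


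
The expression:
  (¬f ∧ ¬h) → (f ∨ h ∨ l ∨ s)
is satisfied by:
  {s: True, l: True, h: True, f: True}
  {s: True, l: True, h: True, f: False}
  {s: True, l: True, f: True, h: False}
  {s: True, l: True, f: False, h: False}
  {s: True, h: True, f: True, l: False}
  {s: True, h: True, f: False, l: False}
  {s: True, h: False, f: True, l: False}
  {s: True, h: False, f: False, l: False}
  {l: True, h: True, f: True, s: False}
  {l: True, h: True, f: False, s: False}
  {l: True, f: True, h: False, s: False}
  {l: True, f: False, h: False, s: False}
  {h: True, f: True, l: False, s: False}
  {h: True, l: False, f: False, s: False}
  {f: True, l: False, h: False, s: False}


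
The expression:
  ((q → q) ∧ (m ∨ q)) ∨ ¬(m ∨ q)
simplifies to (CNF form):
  True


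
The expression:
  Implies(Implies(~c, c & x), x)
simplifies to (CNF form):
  x | ~c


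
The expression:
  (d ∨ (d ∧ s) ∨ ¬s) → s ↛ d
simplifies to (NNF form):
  s ∧ ¬d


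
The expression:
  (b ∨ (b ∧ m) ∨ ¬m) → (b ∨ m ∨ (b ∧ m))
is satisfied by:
  {b: True, m: True}
  {b: True, m: False}
  {m: True, b: False}


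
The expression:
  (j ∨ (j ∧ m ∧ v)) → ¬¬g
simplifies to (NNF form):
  g ∨ ¬j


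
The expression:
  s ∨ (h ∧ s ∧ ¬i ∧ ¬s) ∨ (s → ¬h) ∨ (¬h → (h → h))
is always true.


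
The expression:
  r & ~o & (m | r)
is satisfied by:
  {r: True, o: False}


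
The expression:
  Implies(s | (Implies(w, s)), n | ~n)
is always true.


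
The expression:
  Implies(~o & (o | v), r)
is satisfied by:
  {r: True, o: True, v: False}
  {r: True, v: False, o: False}
  {o: True, v: False, r: False}
  {o: False, v: False, r: False}
  {r: True, o: True, v: True}
  {r: True, v: True, o: False}
  {o: True, v: True, r: False}


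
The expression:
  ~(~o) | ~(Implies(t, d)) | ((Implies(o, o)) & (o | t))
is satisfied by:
  {t: True, o: True}
  {t: True, o: False}
  {o: True, t: False}


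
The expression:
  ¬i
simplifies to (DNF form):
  ¬i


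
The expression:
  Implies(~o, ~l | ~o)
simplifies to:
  True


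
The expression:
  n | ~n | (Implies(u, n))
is always true.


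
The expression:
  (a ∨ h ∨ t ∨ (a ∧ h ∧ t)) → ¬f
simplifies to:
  (¬a ∧ ¬h ∧ ¬t) ∨ ¬f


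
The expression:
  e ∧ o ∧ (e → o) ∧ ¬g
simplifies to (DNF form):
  e ∧ o ∧ ¬g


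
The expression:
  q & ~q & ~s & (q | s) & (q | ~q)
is never true.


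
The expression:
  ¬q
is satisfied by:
  {q: False}


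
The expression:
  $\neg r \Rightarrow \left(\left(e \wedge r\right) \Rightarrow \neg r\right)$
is always true.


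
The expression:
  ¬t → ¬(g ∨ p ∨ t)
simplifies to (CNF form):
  (t ∨ ¬g) ∧ (t ∨ ¬p)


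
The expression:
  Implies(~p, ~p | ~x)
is always true.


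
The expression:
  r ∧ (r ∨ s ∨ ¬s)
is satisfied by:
  {r: True}


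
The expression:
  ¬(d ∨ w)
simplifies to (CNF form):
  ¬d ∧ ¬w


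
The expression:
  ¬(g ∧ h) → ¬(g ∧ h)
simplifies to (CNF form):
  True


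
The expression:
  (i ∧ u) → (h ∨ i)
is always true.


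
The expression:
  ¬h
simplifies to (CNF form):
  ¬h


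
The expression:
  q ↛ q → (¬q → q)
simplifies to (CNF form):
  True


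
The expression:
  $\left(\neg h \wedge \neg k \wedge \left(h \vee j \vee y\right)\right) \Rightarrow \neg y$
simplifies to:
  $h \vee k \vee \neg y$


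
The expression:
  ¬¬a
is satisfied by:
  {a: True}


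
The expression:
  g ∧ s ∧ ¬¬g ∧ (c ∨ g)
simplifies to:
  g ∧ s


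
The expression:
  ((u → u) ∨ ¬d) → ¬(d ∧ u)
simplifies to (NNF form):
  ¬d ∨ ¬u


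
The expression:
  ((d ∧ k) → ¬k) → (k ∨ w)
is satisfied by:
  {k: True, w: True}
  {k: True, w: False}
  {w: True, k: False}


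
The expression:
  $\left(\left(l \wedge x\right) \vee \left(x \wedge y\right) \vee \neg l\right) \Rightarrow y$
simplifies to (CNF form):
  $\left(l \vee y\right) \wedge \left(y \vee \neg x\right)$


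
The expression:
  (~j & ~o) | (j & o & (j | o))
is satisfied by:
  {j: False, o: False}
  {o: True, j: True}


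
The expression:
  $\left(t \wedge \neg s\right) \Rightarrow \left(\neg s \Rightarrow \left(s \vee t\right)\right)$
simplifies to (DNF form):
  $\text{True}$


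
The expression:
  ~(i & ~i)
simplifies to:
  True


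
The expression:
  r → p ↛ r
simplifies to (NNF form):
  ¬r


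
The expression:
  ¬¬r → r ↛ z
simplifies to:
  ¬r ∨ ¬z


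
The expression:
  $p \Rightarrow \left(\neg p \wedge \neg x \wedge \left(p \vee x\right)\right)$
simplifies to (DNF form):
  $\neg p$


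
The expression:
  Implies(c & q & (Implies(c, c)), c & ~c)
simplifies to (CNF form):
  ~c | ~q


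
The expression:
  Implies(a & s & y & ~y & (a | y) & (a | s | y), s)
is always true.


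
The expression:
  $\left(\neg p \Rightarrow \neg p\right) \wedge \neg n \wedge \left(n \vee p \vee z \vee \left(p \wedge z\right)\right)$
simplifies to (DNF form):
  $\left(p \wedge \neg n\right) \vee \left(z \wedge \neg n\right)$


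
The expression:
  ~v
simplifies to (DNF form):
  ~v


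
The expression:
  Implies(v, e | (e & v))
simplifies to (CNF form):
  e | ~v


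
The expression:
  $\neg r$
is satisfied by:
  {r: False}


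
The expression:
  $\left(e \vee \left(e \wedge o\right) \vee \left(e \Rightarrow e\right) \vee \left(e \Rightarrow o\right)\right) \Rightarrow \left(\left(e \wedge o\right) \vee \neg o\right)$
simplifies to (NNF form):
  $e \vee \neg o$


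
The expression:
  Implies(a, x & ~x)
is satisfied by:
  {a: False}


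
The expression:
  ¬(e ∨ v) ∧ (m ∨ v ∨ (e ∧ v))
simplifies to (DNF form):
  m ∧ ¬e ∧ ¬v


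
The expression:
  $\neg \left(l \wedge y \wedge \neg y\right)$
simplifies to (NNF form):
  $\text{True}$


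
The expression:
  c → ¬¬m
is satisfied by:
  {m: True, c: False}
  {c: False, m: False}
  {c: True, m: True}


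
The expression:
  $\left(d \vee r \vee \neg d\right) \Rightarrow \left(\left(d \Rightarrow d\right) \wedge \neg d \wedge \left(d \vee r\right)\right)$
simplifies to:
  $r \wedge \neg d$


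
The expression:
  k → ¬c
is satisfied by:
  {k: False, c: False}
  {c: True, k: False}
  {k: True, c: False}


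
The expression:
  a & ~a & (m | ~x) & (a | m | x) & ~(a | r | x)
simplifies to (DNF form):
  False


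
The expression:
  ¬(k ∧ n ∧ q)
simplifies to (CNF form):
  ¬k ∨ ¬n ∨ ¬q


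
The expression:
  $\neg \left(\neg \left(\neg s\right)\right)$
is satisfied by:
  {s: False}


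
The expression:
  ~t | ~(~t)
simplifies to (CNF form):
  True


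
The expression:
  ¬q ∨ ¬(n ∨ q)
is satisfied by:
  {q: False}


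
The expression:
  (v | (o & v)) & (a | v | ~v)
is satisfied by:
  {v: True}


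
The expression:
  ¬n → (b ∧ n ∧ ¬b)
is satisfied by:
  {n: True}


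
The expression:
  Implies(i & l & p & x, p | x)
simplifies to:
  True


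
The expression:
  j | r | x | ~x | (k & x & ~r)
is always true.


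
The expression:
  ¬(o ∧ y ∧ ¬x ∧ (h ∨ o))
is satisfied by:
  {x: True, o: False, y: False}
  {o: False, y: False, x: False}
  {x: True, y: True, o: False}
  {y: True, o: False, x: False}
  {x: True, o: True, y: False}
  {o: True, x: False, y: False}
  {x: True, y: True, o: True}


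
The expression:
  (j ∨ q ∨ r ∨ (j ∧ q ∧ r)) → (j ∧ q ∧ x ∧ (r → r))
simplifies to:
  (j ∨ ¬q) ∧ (j ∨ ¬r) ∧ (q ∨ ¬j) ∧ (x ∨ ¬q)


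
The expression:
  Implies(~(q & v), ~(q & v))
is always true.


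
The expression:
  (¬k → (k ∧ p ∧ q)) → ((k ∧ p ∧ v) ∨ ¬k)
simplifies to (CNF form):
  (p ∨ ¬k) ∧ (v ∨ ¬k)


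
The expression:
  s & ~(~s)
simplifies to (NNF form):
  s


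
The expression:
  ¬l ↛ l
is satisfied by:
  {l: False}


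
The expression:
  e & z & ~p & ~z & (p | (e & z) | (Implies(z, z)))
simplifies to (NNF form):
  False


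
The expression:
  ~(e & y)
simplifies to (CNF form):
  ~e | ~y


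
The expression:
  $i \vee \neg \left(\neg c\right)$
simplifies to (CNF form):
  $c \vee i$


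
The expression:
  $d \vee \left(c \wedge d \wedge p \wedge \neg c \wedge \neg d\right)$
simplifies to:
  $d$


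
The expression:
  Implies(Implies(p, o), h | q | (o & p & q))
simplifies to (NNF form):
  h | q | (p & ~o)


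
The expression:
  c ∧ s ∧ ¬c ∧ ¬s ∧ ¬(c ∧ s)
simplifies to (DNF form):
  False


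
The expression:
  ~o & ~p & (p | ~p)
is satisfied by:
  {o: False, p: False}


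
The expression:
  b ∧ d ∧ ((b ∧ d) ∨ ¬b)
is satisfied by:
  {b: True, d: True}


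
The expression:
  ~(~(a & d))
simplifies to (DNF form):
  a & d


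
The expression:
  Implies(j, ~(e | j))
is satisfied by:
  {j: False}


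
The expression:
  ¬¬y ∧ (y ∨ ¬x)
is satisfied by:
  {y: True}


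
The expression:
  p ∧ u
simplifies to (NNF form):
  p ∧ u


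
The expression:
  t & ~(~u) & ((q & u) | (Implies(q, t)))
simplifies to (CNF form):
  t & u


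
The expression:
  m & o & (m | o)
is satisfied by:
  {m: True, o: True}


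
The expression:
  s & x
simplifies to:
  s & x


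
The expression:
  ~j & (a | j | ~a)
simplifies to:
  ~j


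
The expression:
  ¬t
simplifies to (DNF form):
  ¬t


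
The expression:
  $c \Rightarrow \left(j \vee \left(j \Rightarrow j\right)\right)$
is always true.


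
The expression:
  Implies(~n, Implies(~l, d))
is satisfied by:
  {n: True, d: True, l: True}
  {n: True, d: True, l: False}
  {n: True, l: True, d: False}
  {n: True, l: False, d: False}
  {d: True, l: True, n: False}
  {d: True, l: False, n: False}
  {l: True, d: False, n: False}


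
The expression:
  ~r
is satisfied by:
  {r: False}


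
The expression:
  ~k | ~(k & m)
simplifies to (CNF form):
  ~k | ~m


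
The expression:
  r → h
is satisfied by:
  {h: True, r: False}
  {r: False, h: False}
  {r: True, h: True}


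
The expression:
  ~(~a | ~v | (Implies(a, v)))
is never true.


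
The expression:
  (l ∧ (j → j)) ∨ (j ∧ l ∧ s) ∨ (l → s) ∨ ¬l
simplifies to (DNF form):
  True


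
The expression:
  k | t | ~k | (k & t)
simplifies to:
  True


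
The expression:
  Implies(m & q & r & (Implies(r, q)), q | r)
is always true.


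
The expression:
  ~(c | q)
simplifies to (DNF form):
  ~c & ~q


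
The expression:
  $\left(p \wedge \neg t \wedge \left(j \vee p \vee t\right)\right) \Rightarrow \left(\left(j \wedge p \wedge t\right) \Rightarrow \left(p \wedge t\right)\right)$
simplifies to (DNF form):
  $\text{True}$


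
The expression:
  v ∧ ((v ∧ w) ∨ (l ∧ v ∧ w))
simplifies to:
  v ∧ w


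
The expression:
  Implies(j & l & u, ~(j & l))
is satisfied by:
  {l: False, u: False, j: False}
  {j: True, l: False, u: False}
  {u: True, l: False, j: False}
  {j: True, u: True, l: False}
  {l: True, j: False, u: False}
  {j: True, l: True, u: False}
  {u: True, l: True, j: False}


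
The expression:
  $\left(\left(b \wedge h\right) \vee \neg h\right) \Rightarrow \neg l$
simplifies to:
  $\left(h \wedge \neg b\right) \vee \neg l$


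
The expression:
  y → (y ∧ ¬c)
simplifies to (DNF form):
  ¬c ∨ ¬y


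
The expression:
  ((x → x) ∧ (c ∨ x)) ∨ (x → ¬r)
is always true.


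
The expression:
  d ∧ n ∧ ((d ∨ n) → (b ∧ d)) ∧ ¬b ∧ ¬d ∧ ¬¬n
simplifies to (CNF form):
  False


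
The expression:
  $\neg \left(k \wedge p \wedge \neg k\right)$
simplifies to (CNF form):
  $\text{True}$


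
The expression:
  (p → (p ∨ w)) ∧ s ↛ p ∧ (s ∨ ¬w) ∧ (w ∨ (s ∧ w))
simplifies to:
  s ∧ w ∧ ¬p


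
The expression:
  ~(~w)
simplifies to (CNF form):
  w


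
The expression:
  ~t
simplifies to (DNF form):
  ~t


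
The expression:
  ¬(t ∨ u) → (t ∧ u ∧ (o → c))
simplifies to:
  t ∨ u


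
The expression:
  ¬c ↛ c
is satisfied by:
  {c: False}


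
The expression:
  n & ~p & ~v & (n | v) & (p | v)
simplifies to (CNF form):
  False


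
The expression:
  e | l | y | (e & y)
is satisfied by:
  {y: True, l: True, e: True}
  {y: True, l: True, e: False}
  {y: True, e: True, l: False}
  {y: True, e: False, l: False}
  {l: True, e: True, y: False}
  {l: True, e: False, y: False}
  {e: True, l: False, y: False}


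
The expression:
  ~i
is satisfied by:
  {i: False}


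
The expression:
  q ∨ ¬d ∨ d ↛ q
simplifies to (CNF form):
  True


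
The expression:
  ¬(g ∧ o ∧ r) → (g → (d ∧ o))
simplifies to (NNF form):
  (d ∧ o) ∨ (o ∧ r) ∨ ¬g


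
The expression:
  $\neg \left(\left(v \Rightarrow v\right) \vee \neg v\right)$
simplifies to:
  $\text{False}$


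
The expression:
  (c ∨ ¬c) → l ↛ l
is never true.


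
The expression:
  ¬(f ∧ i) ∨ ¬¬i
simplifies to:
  True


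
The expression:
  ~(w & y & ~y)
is always true.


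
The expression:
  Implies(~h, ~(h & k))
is always true.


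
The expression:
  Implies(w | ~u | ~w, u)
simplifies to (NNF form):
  u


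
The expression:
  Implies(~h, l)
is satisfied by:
  {l: True, h: True}
  {l: True, h: False}
  {h: True, l: False}


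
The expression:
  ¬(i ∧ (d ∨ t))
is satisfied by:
  {d: False, i: False, t: False}
  {t: True, d: False, i: False}
  {d: True, t: False, i: False}
  {t: True, d: True, i: False}
  {i: True, t: False, d: False}


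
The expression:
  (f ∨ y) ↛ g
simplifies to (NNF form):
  ¬g ∧ (f ∨ y)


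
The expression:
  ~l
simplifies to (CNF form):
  ~l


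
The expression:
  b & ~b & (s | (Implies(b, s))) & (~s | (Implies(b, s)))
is never true.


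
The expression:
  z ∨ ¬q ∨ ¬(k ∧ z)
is always true.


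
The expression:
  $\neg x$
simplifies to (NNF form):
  $\neg x$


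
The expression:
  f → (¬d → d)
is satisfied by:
  {d: True, f: False}
  {f: False, d: False}
  {f: True, d: True}


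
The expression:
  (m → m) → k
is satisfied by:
  {k: True}


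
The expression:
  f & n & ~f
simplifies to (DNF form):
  False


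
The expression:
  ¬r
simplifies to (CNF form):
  ¬r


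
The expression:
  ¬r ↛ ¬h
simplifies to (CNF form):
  h ∧ ¬r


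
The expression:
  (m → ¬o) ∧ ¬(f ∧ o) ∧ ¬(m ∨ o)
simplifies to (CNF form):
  ¬m ∧ ¬o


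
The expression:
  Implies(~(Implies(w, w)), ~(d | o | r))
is always true.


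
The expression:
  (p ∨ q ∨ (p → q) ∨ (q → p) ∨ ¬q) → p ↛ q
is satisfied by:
  {p: True, q: False}


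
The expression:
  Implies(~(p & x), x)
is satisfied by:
  {x: True}


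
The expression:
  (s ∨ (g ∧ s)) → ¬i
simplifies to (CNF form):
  ¬i ∨ ¬s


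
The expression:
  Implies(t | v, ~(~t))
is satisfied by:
  {t: True, v: False}
  {v: False, t: False}
  {v: True, t: True}


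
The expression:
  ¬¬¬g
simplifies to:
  ¬g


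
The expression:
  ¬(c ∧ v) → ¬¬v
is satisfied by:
  {v: True}


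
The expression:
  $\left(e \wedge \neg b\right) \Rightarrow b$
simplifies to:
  $b \vee \neg e$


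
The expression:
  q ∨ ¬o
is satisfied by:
  {q: True, o: False}
  {o: False, q: False}
  {o: True, q: True}


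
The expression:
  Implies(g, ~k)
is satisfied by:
  {g: False, k: False}
  {k: True, g: False}
  {g: True, k: False}


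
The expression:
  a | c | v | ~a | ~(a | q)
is always true.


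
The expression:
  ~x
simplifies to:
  ~x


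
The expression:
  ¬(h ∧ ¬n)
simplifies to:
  n ∨ ¬h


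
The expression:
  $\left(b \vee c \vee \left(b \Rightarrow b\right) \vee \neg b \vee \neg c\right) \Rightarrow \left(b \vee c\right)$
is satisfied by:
  {b: True, c: True}
  {b: True, c: False}
  {c: True, b: False}


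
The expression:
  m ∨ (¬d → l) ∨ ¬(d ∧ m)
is always true.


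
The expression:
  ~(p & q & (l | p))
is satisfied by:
  {p: False, q: False}
  {q: True, p: False}
  {p: True, q: False}


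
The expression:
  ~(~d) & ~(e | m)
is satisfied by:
  {d: True, e: False, m: False}


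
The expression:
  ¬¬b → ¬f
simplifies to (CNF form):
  ¬b ∨ ¬f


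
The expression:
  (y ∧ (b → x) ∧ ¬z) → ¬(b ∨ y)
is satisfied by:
  {z: True, b: True, y: False, x: False}
  {z: True, b: False, y: False, x: False}
  {x: True, z: True, b: True, y: False}
  {x: True, z: True, b: False, y: False}
  {b: True, x: False, y: False, z: False}
  {b: False, x: False, y: False, z: False}
  {x: True, b: True, y: False, z: False}
  {x: True, b: False, y: False, z: False}
  {z: True, y: True, b: True, x: False}
  {z: True, y: True, b: False, x: False}
  {x: True, z: True, y: True, b: True}
  {x: True, z: True, y: True, b: False}
  {y: True, b: True, x: False, z: False}


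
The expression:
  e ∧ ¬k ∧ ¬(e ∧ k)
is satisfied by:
  {e: True, k: False}


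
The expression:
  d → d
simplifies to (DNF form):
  True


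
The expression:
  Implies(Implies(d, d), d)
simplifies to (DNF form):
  d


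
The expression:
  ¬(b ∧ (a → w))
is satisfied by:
  {a: True, b: False, w: False}
  {a: False, b: False, w: False}
  {w: True, a: True, b: False}
  {w: True, a: False, b: False}
  {b: True, a: True, w: False}


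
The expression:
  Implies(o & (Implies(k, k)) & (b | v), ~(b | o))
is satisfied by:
  {v: False, o: False, b: False}
  {b: True, v: False, o: False}
  {v: True, b: False, o: False}
  {b: True, v: True, o: False}
  {o: True, b: False, v: False}


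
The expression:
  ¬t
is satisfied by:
  {t: False}


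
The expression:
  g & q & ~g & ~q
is never true.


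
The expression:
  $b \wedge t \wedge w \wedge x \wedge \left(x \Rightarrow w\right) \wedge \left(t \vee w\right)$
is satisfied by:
  {t: True, w: True, b: True, x: True}


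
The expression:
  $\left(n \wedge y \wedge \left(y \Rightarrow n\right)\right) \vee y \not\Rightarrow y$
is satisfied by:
  {y: True, n: True}


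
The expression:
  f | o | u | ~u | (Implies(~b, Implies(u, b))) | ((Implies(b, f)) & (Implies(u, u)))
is always true.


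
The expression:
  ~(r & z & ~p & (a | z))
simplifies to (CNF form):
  p | ~r | ~z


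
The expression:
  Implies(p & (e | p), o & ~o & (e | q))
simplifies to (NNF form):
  ~p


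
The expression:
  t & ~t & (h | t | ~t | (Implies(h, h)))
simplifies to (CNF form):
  False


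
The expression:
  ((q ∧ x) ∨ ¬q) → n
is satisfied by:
  {n: True, q: True, x: False}
  {n: True, q: False, x: False}
  {n: True, x: True, q: True}
  {n: True, x: True, q: False}
  {q: True, x: False, n: False}


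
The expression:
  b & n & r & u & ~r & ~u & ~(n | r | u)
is never true.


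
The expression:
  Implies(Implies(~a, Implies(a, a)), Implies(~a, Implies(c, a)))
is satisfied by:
  {a: True, c: False}
  {c: False, a: False}
  {c: True, a: True}


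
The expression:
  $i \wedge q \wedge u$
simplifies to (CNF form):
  $i \wedge q \wedge u$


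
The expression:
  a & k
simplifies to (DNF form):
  a & k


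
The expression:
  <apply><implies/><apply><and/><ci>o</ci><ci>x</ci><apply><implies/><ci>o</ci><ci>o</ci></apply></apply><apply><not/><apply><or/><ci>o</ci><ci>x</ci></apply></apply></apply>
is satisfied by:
  {o: False, x: False}
  {x: True, o: False}
  {o: True, x: False}


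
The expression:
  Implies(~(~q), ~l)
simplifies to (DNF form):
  ~l | ~q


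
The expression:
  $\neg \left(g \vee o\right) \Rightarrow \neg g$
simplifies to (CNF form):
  $\text{True}$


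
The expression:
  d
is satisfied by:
  {d: True}


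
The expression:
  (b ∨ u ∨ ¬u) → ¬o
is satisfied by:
  {o: False}


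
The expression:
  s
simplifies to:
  s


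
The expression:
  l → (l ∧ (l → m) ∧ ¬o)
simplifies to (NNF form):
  (m ∧ ¬o) ∨ ¬l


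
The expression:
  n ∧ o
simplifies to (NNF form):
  n ∧ o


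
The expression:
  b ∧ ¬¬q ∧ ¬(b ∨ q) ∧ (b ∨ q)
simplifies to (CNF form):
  False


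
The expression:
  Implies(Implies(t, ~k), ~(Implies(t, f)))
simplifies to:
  t & (k | ~f)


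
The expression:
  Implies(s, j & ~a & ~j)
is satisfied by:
  {s: False}


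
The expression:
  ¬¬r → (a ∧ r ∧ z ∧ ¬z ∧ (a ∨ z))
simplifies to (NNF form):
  ¬r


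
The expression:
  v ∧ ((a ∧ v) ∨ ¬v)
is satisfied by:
  {a: True, v: True}


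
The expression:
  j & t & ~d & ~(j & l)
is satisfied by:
  {t: True, j: True, d: False, l: False}


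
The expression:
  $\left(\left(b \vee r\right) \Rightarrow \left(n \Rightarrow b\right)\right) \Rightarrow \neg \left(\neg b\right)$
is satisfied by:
  {r: True, b: True, n: True}
  {r: True, b: True, n: False}
  {b: True, n: True, r: False}
  {b: True, n: False, r: False}
  {r: True, n: True, b: False}


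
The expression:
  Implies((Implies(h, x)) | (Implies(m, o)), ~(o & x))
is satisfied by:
  {o: False, x: False}
  {x: True, o: False}
  {o: True, x: False}


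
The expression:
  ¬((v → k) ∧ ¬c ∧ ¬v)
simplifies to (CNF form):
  c ∨ v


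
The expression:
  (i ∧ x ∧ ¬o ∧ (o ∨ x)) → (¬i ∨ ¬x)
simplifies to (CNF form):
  o ∨ ¬i ∨ ¬x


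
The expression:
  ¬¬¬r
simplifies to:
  ¬r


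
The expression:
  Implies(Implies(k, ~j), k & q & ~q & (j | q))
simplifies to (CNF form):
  j & k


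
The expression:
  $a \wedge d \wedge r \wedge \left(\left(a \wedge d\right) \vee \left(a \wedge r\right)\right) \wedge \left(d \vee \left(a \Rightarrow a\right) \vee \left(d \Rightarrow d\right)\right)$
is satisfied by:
  {r: True, a: True, d: True}
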